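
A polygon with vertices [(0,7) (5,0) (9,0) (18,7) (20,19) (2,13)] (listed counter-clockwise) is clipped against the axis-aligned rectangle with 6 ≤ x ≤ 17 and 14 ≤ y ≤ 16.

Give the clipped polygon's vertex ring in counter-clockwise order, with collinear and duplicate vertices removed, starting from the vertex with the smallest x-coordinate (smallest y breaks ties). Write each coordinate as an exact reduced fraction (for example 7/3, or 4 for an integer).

1. After x ≥ 6: [(6,0) (9,0) (18,7) (20,19) (6,43/3)]
2. After x ≤ 17: [(6,0) (9,0) (17,56/9) (17,18) (6,43/3)]
3. After y ≥ 14: [(6,14) (17,14) (17,18) (6,43/3)]
4. After y ≤ 16: [(6,14) (17,14) (17,16) (11,16) (6,43/3)]
5. Canonical ring: [(6,14) (17,14) (17,16) (11,16) (6,43/3)]

Clipped polygon: [(6,14) (17,14) (17,16) (11,16) (6,43/3)]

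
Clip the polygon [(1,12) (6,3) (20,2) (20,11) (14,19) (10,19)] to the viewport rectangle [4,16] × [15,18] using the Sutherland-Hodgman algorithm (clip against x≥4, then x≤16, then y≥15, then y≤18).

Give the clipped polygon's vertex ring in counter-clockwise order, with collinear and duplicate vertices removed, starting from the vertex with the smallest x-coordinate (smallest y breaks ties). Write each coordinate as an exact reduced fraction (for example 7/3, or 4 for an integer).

1. After x ≥ 4: [(4,43/3) (4,33/5) (6,3) (20,2) (20,11) (14,19) (10,19)]
2. After x ≤ 16: [(4,43/3) (4,33/5) (6,3) (16,16/7) (16,49/3) (14,19) (10,19)]
3. After y ≥ 15: [(34/7,15) (16,15) (16,49/3) (14,19) (10,19)]
4. After y ≤ 18: [(61/7,18) (34/7,15) (16,15) (16,49/3) (59/4,18)]
5. Canonical ring: [(34/7,15) (16,15) (16,49/3) (59/4,18) (61/7,18)]

Clipped polygon: [(34/7,15) (16,15) (16,49/3) (59/4,18) (61/7,18)]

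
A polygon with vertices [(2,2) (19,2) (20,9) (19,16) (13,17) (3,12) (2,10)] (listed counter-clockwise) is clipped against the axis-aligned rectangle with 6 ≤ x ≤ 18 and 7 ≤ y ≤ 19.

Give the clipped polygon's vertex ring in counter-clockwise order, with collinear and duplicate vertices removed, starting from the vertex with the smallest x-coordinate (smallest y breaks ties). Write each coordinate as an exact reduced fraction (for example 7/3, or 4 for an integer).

Clipped polygon: [(6,7) (18,7) (18,97/6) (13,17) (6,27/2)]

1. After x ≥ 6: [(6,2) (19,2) (20,9) (19,16) (13,17) (6,27/2)]
2. After x ≤ 18: [(6,2) (18,2) (18,97/6) (13,17) (6,27/2)]
3. After y ≥ 7: [(6,7) (18,7) (18,97/6) (13,17) (6,27/2)]
4. After y ≤ 19: [(6,7) (18,7) (18,97/6) (13,17) (6,27/2)]
5. Canonical ring: [(6,7) (18,7) (18,97/6) (13,17) (6,27/2)]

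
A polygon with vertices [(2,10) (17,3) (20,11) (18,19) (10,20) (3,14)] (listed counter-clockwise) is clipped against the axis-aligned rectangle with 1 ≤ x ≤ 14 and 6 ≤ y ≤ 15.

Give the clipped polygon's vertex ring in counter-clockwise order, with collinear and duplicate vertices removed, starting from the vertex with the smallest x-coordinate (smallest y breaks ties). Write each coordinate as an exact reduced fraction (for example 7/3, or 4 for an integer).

1. After x ≥ 1: [(2,10) (17,3) (20,11) (18,19) (10,20) (3,14)]
2. After x ≤ 14: [(2,10) (14,22/5) (14,39/2) (10,20) (3,14)]
3. After y ≥ 6: [(2,10) (74/7,6) (14,6) (14,39/2) (10,20) (3,14)]
4. After y ≤ 15: [(2,10) (74/7,6) (14,6) (14,15) (25/6,15) (3,14)]
5. Canonical ring: [(2,10) (74/7,6) (14,6) (14,15) (25/6,15) (3,14)]

Clipped polygon: [(2,10) (74/7,6) (14,6) (14,15) (25/6,15) (3,14)]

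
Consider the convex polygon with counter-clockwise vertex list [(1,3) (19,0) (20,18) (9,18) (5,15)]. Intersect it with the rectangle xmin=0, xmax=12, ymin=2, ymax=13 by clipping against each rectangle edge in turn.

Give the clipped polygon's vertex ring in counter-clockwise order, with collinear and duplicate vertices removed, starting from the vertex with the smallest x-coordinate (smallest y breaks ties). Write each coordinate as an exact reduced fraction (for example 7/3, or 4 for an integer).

Clipped polygon: [(1,3) (7,2) (12,2) (12,13) (13/3,13)]

1. After x ≥ 0: [(1,3) (19,0) (20,18) (9,18) (5,15)]
2. After x ≤ 12: [(1,3) (12,7/6) (12,18) (9,18) (5,15)]
3. After y ≥ 2: [(1,3) (7,2) (12,2) (12,18) (9,18) (5,15)]
4. After y ≤ 13: [(13/3,13) (1,3) (7,2) (12,2) (12,13)]
5. Canonical ring: [(1,3) (7,2) (12,2) (12,13) (13/3,13)]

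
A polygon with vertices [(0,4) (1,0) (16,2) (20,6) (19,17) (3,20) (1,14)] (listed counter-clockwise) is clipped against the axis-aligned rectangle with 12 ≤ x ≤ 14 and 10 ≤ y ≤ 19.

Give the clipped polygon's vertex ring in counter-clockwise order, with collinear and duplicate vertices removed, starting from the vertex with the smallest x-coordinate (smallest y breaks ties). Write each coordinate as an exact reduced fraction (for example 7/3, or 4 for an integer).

Clipped polygon: [(12,10) (14,10) (14,287/16) (12,293/16)]

1. After x ≥ 12: [(12,22/15) (16,2) (20,6) (19,17) (12,293/16)]
2. After x ≤ 14: [(12,22/15) (14,26/15) (14,287/16) (12,293/16)]
3. After y ≥ 10: [(12,10) (14,10) (14,287/16) (12,293/16)]
4. After y ≤ 19: [(12,10) (14,10) (14,287/16) (12,293/16)]
5. Canonical ring: [(12,10) (14,10) (14,287/16) (12,293/16)]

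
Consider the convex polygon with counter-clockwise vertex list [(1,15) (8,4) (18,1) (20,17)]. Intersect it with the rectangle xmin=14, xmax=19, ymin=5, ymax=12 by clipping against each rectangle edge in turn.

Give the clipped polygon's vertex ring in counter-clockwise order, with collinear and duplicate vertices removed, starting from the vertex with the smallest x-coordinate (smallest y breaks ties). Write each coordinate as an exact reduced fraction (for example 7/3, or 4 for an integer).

Clipped polygon: [(14,5) (37/2,5) (19,9) (19,12) (14,12)]

1. After x ≥ 14: [(14,311/19) (14,11/5) (18,1) (20,17)]
2. After x ≤ 19: [(19,321/19) (14,311/19) (14,11/5) (18,1) (19,9)]
3. After y ≥ 5: [(19,321/19) (14,311/19) (14,5) (37/2,5) (19,9)]
4. After y ≤ 12: [(19,12) (14,12) (14,5) (37/2,5) (19,9)]
5. Canonical ring: [(14,5) (37/2,5) (19,9) (19,12) (14,12)]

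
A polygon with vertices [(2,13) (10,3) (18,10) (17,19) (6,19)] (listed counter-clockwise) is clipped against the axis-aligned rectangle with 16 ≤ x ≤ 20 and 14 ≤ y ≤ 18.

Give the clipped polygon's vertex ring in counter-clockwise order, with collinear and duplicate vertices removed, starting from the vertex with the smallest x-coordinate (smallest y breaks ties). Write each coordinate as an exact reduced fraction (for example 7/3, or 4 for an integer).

Clipped polygon: [(16,14) (158/9,14) (154/9,18) (16,18)]

1. After x ≥ 16: [(16,33/4) (18,10) (17,19) (16,19)]
2. After x ≤ 20: [(16,33/4) (18,10) (17,19) (16,19)]
3. After y ≥ 14: [(16,14) (158/9,14) (17,19) (16,19)]
4. After y ≤ 18: [(16,18) (16,14) (158/9,14) (154/9,18)]
5. Canonical ring: [(16,14) (158/9,14) (154/9,18) (16,18)]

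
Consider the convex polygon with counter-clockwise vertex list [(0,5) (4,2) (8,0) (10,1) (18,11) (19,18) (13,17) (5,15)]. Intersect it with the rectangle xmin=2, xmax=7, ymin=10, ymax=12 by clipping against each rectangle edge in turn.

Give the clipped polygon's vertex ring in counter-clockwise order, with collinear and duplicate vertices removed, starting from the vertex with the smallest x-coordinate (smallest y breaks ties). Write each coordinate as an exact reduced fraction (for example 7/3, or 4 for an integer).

Clipped polygon: [(5/2,10) (7,10) (7,12) (7/2,12)]

1. After x ≥ 2: [(2,9) (2,7/2) (4,2) (8,0) (10,1) (18,11) (19,18) (13,17) (5,15)]
2. After x ≤ 7: [(2,9) (2,7/2) (4,2) (7,1/2) (7,31/2) (5,15)]
3. After y ≥ 10: [(5/2,10) (7,10) (7,31/2) (5,15)]
4. After y ≤ 12: [(7/2,12) (5/2,10) (7,10) (7,12)]
5. Canonical ring: [(5/2,10) (7,10) (7,12) (7/2,12)]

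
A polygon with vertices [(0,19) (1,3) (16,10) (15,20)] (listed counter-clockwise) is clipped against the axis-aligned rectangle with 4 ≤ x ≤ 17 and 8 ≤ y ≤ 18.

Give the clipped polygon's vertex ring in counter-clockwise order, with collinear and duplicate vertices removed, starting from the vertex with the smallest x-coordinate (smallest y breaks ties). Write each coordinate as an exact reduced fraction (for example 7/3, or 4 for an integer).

Clipped polygon: [(4,8) (82/7,8) (16,10) (76/5,18) (4,18)]

1. After x ≥ 4: [(4,289/15) (4,22/5) (16,10) (15,20)]
2. After x ≤ 17: [(4,289/15) (4,22/5) (16,10) (15,20)]
3. After y ≥ 8: [(4,289/15) (4,8) (82/7,8) (16,10) (15,20)]
4. After y ≤ 18: [(4,18) (4,8) (82/7,8) (16,10) (76/5,18)]
5. Canonical ring: [(4,8) (82/7,8) (16,10) (76/5,18) (4,18)]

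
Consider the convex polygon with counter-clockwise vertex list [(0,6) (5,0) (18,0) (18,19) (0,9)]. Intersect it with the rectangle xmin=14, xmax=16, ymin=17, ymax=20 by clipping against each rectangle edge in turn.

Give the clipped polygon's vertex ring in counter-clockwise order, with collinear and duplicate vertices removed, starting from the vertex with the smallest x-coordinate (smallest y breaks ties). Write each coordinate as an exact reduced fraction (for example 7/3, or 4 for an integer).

1. After x ≥ 14: [(14,0) (18,0) (18,19) (14,151/9)]
2. After x ≤ 16: [(14,0) (16,0) (16,161/9) (14,151/9)]
3. After y ≥ 17: [(16,17) (16,161/9) (72/5,17)]
4. After y ≤ 20: [(16,17) (16,161/9) (72/5,17)]
5. Canonical ring: [(72/5,17) (16,17) (16,161/9)]

Clipped polygon: [(72/5,17) (16,17) (16,161/9)]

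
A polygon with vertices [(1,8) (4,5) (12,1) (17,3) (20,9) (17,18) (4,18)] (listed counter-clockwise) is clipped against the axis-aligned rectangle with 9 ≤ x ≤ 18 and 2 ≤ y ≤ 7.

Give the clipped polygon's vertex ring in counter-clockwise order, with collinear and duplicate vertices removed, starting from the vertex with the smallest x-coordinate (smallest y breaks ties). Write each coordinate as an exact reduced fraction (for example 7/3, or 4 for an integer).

1. After x ≥ 9: [(9,5/2) (12,1) (17,3) (20,9) (17,18) (9,18)]
2. After x ≤ 18: [(9,5/2) (12,1) (17,3) (18,5) (18,15) (17,18) (9,18)]
3. After y ≥ 2: [(9,5/2) (10,2) (29/2,2) (17,3) (18,5) (18,15) (17,18) (9,18)]
4. After y ≤ 7: [(9,7) (9,5/2) (10,2) (29/2,2) (17,3) (18,5) (18,7)]
5. Canonical ring: [(9,5/2) (10,2) (29/2,2) (17,3) (18,5) (18,7) (9,7)]

Clipped polygon: [(9,5/2) (10,2) (29/2,2) (17,3) (18,5) (18,7) (9,7)]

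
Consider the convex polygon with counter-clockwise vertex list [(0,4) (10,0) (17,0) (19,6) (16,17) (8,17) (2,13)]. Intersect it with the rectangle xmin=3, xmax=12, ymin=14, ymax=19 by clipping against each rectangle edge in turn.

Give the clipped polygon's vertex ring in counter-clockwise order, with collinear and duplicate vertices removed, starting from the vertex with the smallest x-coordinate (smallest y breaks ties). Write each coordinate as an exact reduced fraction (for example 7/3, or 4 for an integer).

Clipped polygon: [(7/2,14) (12,14) (12,17) (8,17)]

1. After x ≥ 3: [(3,14/5) (10,0) (17,0) (19,6) (16,17) (8,17) (3,41/3)]
2. After x ≤ 12: [(3,14/5) (10,0) (12,0) (12,17) (8,17) (3,41/3)]
3. After y ≥ 14: [(12,14) (12,17) (8,17) (7/2,14)]
4. After y ≤ 19: [(12,14) (12,17) (8,17) (7/2,14)]
5. Canonical ring: [(7/2,14) (12,14) (12,17) (8,17)]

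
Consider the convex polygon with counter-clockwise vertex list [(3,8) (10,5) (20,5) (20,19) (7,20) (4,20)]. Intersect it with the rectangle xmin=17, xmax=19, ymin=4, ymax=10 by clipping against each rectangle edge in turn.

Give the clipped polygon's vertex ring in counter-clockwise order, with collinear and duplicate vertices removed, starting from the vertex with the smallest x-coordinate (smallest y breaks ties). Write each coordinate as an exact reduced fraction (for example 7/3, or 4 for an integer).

1. After x ≥ 17: [(17,5) (20,5) (20,19) (17,250/13)]
2. After x ≤ 19: [(17,5) (19,5) (19,248/13) (17,250/13)]
3. After y ≥ 4: [(17,5) (19,5) (19,248/13) (17,250/13)]
4. After y ≤ 10: [(17,10) (17,5) (19,5) (19,10)]
5. Canonical ring: [(17,5) (19,5) (19,10) (17,10)]

Clipped polygon: [(17,5) (19,5) (19,10) (17,10)]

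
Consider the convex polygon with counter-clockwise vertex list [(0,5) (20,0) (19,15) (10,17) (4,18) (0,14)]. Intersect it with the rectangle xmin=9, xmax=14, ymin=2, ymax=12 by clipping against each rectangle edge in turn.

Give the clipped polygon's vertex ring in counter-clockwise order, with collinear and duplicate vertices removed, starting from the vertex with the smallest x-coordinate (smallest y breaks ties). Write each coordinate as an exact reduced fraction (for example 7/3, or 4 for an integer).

Clipped polygon: [(9,11/4) (12,2) (14,2) (14,12) (9,12)]

1. After x ≥ 9: [(9,11/4) (20,0) (19,15) (10,17) (9,103/6)]
2. After x ≤ 14: [(9,11/4) (14,3/2) (14,145/9) (10,17) (9,103/6)]
3. After y ≥ 2: [(9,11/4) (12,2) (14,2) (14,145/9) (10,17) (9,103/6)]
4. After y ≤ 12: [(9,12) (9,11/4) (12,2) (14,2) (14,12)]
5. Canonical ring: [(9,11/4) (12,2) (14,2) (14,12) (9,12)]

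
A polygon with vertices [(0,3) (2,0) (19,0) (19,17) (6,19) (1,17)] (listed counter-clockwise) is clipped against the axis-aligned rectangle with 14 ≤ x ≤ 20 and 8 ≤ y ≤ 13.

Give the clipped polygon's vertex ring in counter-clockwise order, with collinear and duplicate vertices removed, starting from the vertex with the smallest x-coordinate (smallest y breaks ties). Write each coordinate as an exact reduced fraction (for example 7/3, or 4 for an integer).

Clipped polygon: [(14,8) (19,8) (19,13) (14,13)]

1. After x ≥ 14: [(14,0) (19,0) (19,17) (14,231/13)]
2. After x ≤ 20: [(14,0) (19,0) (19,17) (14,231/13)]
3. After y ≥ 8: [(14,8) (19,8) (19,17) (14,231/13)]
4. After y ≤ 13: [(14,13) (14,8) (19,8) (19,13)]
5. Canonical ring: [(14,8) (19,8) (19,13) (14,13)]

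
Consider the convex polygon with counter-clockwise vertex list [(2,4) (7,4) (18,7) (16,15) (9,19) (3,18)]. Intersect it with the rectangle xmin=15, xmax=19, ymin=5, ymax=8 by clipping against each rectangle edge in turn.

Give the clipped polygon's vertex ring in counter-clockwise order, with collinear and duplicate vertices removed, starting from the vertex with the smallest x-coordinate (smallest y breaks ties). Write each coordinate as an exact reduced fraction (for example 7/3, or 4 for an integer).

Clipped polygon: [(15,68/11) (18,7) (71/4,8) (15,8)]

1. After x ≥ 15: [(15,68/11) (18,7) (16,15) (15,109/7)]
2. After x ≤ 19: [(15,68/11) (18,7) (16,15) (15,109/7)]
3. After y ≥ 5: [(15,68/11) (18,7) (16,15) (15,109/7)]
4. After y ≤ 8: [(15,8) (15,68/11) (18,7) (71/4,8)]
5. Canonical ring: [(15,68/11) (18,7) (71/4,8) (15,8)]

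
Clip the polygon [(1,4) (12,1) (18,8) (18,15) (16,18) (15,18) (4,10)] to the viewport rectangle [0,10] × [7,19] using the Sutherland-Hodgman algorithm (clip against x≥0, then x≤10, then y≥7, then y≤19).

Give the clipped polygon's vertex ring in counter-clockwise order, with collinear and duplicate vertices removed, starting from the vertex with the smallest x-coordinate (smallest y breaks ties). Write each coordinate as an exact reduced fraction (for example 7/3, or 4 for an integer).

Clipped polygon: [(5/2,7) (10,7) (10,158/11) (4,10)]

1. After x ≥ 0: [(1,4) (12,1) (18,8) (18,15) (16,18) (15,18) (4,10)]
2. After x ≤ 10: [(1,4) (10,17/11) (10,158/11) (4,10)]
3. After y ≥ 7: [(5/2,7) (10,7) (10,158/11) (4,10)]
4. After y ≤ 19: [(5/2,7) (10,7) (10,158/11) (4,10)]
5. Canonical ring: [(5/2,7) (10,7) (10,158/11) (4,10)]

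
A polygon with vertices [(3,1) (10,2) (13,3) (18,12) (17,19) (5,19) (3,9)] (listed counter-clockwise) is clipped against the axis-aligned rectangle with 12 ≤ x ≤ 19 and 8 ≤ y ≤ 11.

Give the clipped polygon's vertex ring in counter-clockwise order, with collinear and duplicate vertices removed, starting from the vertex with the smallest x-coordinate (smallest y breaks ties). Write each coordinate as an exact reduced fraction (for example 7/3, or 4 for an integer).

1. After x ≥ 12: [(12,8/3) (13,3) (18,12) (17,19) (12,19)]
2. After x ≤ 19: [(12,8/3) (13,3) (18,12) (17,19) (12,19)]
3. After y ≥ 8: [(12,8) (142/9,8) (18,12) (17,19) (12,19)]
4. After y ≤ 11: [(12,11) (12,8) (142/9,8) (157/9,11)]
5. Canonical ring: [(12,8) (142/9,8) (157/9,11) (12,11)]

Clipped polygon: [(12,8) (142/9,8) (157/9,11) (12,11)]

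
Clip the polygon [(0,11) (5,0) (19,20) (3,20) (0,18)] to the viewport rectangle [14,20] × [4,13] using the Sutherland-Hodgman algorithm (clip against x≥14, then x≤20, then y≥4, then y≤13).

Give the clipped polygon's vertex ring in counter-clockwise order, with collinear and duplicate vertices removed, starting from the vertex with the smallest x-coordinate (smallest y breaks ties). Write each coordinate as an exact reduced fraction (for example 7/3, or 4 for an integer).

1. After x ≥ 14: [(14,90/7) (19,20) (14,20)]
2. After x ≤ 20: [(14,90/7) (19,20) (14,20)]
3. After y ≥ 4: [(14,90/7) (19,20) (14,20)]
4. After y ≤ 13: [(14,13) (14,90/7) (141/10,13)]
5. Canonical ring: [(14,90/7) (141/10,13) (14,13)]

Clipped polygon: [(14,90/7) (141/10,13) (14,13)]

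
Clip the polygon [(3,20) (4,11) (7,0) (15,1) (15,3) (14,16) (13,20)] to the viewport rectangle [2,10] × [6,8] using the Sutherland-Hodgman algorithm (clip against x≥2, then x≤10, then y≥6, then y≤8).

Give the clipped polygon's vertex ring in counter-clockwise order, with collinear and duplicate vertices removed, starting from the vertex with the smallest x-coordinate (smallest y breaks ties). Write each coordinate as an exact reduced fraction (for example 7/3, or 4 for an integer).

Clipped polygon: [(53/11,8) (59/11,6) (10,6) (10,8)]

1. After x ≥ 2: [(3,20) (4,11) (7,0) (15,1) (15,3) (14,16) (13,20)]
2. After x ≤ 10: [(10,20) (3,20) (4,11) (7,0) (10,3/8)]
3. After y ≥ 6: [(10,6) (10,20) (3,20) (4,11) (59/11,6)]
4. After y ≤ 8: [(10,6) (10,8) (53/11,8) (59/11,6)]
5. Canonical ring: [(53/11,8) (59/11,6) (10,6) (10,8)]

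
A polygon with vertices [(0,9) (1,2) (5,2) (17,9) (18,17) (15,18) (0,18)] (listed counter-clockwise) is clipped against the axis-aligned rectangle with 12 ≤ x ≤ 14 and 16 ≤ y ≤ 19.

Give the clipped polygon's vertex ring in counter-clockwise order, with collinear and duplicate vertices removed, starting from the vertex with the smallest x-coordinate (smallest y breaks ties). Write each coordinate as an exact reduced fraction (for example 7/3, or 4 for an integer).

1. After x ≥ 12: [(12,73/12) (17,9) (18,17) (15,18) (12,18)]
2. After x ≤ 14: [(12,73/12) (14,29/4) (14,18) (12,18)]
3. After y ≥ 16: [(12,16) (14,16) (14,18) (12,18)]
4. After y ≤ 19: [(12,16) (14,16) (14,18) (12,18)]
5. Canonical ring: [(12,16) (14,16) (14,18) (12,18)]

Clipped polygon: [(12,16) (14,16) (14,18) (12,18)]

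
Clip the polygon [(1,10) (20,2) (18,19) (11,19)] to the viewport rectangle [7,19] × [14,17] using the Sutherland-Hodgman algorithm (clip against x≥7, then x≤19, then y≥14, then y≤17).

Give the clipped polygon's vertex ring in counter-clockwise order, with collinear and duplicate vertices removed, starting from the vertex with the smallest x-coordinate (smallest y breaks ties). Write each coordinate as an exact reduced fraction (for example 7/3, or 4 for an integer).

1. After x ≥ 7: [(7,77/5) (7,142/19) (20,2) (18,19) (11,19)]
2. After x ≤ 19: [(7,77/5) (7,142/19) (19,46/19) (19,21/2) (18,19) (11,19)]
3. After y ≥ 14: [(7,77/5) (7,14) (316/17,14) (18,19) (11,19)]
4. After y ≤ 17: [(79/9,17) (7,77/5) (7,14) (316/17,14) (310/17,17)]
5. Canonical ring: [(7,14) (316/17,14) (310/17,17) (79/9,17) (7,77/5)]

Clipped polygon: [(7,14) (316/17,14) (310/17,17) (79/9,17) (7,77/5)]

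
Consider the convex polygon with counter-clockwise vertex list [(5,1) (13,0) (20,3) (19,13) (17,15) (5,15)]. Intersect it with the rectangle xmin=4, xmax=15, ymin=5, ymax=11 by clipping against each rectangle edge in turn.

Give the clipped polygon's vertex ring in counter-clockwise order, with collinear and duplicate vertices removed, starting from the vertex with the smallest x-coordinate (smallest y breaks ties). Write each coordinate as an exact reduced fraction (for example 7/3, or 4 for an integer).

Clipped polygon: [(5,5) (15,5) (15,11) (5,11)]

1. After x ≥ 4: [(5,1) (13,0) (20,3) (19,13) (17,15) (5,15)]
2. After x ≤ 15: [(5,1) (13,0) (15,6/7) (15,15) (5,15)]
3. After y ≥ 5: [(5,5) (15,5) (15,15) (5,15)]
4. After y ≤ 11: [(5,11) (5,5) (15,5) (15,11)]
5. Canonical ring: [(5,5) (15,5) (15,11) (5,11)]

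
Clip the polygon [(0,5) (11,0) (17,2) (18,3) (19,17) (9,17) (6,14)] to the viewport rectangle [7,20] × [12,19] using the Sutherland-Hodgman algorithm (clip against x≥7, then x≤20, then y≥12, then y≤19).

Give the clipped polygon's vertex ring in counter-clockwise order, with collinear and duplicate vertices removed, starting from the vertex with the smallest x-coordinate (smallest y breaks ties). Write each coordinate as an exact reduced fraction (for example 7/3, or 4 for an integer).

Clipped polygon: [(7,12) (261/14,12) (19,17) (9,17) (7,15)]

1. After x ≥ 7: [(7,20/11) (11,0) (17,2) (18,3) (19,17) (9,17) (7,15)]
2. After x ≤ 20: [(7,20/11) (11,0) (17,2) (18,3) (19,17) (9,17) (7,15)]
3. After y ≥ 12: [(7,12) (261/14,12) (19,17) (9,17) (7,15)]
4. After y ≤ 19: [(7,12) (261/14,12) (19,17) (9,17) (7,15)]
5. Canonical ring: [(7,12) (261/14,12) (19,17) (9,17) (7,15)]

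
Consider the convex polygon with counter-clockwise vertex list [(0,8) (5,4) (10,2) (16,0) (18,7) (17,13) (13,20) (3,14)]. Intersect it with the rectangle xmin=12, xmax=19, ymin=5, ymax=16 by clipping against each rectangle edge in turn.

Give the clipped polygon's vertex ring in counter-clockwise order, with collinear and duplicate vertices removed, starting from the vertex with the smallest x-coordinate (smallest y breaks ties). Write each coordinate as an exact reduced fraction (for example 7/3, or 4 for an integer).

Clipped polygon: [(12,5) (122/7,5) (18,7) (17,13) (107/7,16) (12,16)]

1. After x ≥ 12: [(12,4/3) (16,0) (18,7) (17,13) (13,20) (12,97/5)]
2. After x ≤ 19: [(12,4/3) (16,0) (18,7) (17,13) (13,20) (12,97/5)]
3. After y ≥ 5: [(12,5) (122/7,5) (18,7) (17,13) (13,20) (12,97/5)]
4. After y ≤ 16: [(12,16) (12,5) (122/7,5) (18,7) (17,13) (107/7,16)]
5. Canonical ring: [(12,5) (122/7,5) (18,7) (17,13) (107/7,16) (12,16)]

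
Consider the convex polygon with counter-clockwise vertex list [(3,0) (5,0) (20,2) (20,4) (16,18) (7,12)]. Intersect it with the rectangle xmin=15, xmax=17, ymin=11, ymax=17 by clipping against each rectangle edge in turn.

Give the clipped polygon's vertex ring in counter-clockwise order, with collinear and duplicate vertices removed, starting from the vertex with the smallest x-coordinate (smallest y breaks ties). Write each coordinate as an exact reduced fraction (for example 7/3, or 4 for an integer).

Clipped polygon: [(15,11) (17,11) (17,29/2) (114/7,17) (15,17)]

1. After x ≥ 15: [(15,4/3) (20,2) (20,4) (16,18) (15,52/3)]
2. After x ≤ 17: [(15,4/3) (17,8/5) (17,29/2) (16,18) (15,52/3)]
3. After y ≥ 11: [(15,11) (17,11) (17,29/2) (16,18) (15,52/3)]
4. After y ≤ 17: [(15,17) (15,11) (17,11) (17,29/2) (114/7,17)]
5. Canonical ring: [(15,11) (17,11) (17,29/2) (114/7,17) (15,17)]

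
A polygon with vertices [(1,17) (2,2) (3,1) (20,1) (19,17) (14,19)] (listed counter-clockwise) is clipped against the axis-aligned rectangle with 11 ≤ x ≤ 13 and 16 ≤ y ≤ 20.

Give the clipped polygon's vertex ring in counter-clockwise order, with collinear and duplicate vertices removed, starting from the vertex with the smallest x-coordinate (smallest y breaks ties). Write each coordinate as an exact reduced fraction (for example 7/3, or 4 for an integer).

1. After x ≥ 11: [(11,241/13) (11,1) (20,1) (19,17) (14,19)]
2. After x ≤ 13: [(13,245/13) (11,241/13) (11,1) (13,1)]
3. After y ≥ 16: [(13,16) (13,245/13) (11,241/13) (11,16)]
4. After y ≤ 20: [(13,16) (13,245/13) (11,241/13) (11,16)]
5. Canonical ring: [(11,16) (13,16) (13,245/13) (11,241/13)]

Clipped polygon: [(11,16) (13,16) (13,245/13) (11,241/13)]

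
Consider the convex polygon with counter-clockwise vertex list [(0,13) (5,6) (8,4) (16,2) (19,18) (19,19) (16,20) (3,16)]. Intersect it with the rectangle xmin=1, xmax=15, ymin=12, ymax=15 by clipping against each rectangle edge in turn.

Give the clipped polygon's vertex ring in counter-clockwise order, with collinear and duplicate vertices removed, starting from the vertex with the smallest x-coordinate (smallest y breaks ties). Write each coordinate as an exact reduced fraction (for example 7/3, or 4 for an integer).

1. After x ≥ 1: [(1,14) (1,58/5) (5,6) (8,4) (16,2) (19,18) (19,19) (16,20) (3,16)]
2. After x ≤ 15: [(1,14) (1,58/5) (5,6) (8,4) (15,9/4) (15,256/13) (3,16)]
3. After y ≥ 12: [(1,14) (1,12) (15,12) (15,256/13) (3,16)]
4. After y ≤ 15: [(2,15) (1,14) (1,12) (15,12) (15,15)]
5. Canonical ring: [(1,12) (15,12) (15,15) (2,15) (1,14)]

Clipped polygon: [(1,12) (15,12) (15,15) (2,15) (1,14)]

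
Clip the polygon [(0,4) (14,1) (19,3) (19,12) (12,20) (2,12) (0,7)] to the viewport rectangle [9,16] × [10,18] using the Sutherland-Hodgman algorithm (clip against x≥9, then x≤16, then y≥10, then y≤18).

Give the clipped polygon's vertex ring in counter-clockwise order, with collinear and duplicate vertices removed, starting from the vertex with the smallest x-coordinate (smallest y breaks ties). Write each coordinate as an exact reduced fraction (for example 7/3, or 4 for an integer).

1. After x ≥ 9: [(9,29/14) (14,1) (19,3) (19,12) (12,20) (9,88/5)]
2. After x ≤ 16: [(9,29/14) (14,1) (16,9/5) (16,108/7) (12,20) (9,88/5)]
3. After y ≥ 10: [(9,10) (16,10) (16,108/7) (12,20) (9,88/5)]
4. After y ≤ 18: [(9,10) (16,10) (16,108/7) (55/4,18) (19/2,18) (9,88/5)]
5. Canonical ring: [(9,10) (16,10) (16,108/7) (55/4,18) (19/2,18) (9,88/5)]

Clipped polygon: [(9,10) (16,10) (16,108/7) (55/4,18) (19/2,18) (9,88/5)]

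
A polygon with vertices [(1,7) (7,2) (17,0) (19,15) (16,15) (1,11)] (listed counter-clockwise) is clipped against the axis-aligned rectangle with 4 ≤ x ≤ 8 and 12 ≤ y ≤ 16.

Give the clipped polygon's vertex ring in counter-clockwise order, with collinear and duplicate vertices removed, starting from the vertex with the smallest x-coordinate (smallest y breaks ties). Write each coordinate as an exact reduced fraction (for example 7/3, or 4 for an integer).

Clipped polygon: [(19/4,12) (8,12) (8,193/15)]

1. After x ≥ 4: [(4,9/2) (7,2) (17,0) (19,15) (16,15) (4,59/5)]
2. After x ≤ 8: [(4,9/2) (7,2) (8,9/5) (8,193/15) (4,59/5)]
3. After y ≥ 12: [(8,12) (8,193/15) (19/4,12)]
4. After y ≤ 16: [(8,12) (8,193/15) (19/4,12)]
5. Canonical ring: [(19/4,12) (8,12) (8,193/15)]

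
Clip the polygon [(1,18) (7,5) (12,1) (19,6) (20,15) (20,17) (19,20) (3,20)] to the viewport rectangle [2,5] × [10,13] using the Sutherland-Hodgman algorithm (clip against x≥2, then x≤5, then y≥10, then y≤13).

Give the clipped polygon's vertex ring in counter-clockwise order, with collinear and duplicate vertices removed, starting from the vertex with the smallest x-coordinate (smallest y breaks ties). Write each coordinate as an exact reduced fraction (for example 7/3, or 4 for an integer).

1. After x ≥ 2: [(2,19) (2,95/6) (7,5) (12,1) (19,6) (20,15) (20,17) (19,20) (3,20)]
2. After x ≤ 5: [(2,19) (2,95/6) (5,28/3) (5,20) (3,20)]
3. After y ≥ 10: [(2,19) (2,95/6) (61/13,10) (5,10) (5,20) (3,20)]
4. After y ≤ 13: [(43/13,13) (61/13,10) (5,10) (5,13)]
5. Canonical ring: [(43/13,13) (61/13,10) (5,10) (5,13)]

Clipped polygon: [(43/13,13) (61/13,10) (5,10) (5,13)]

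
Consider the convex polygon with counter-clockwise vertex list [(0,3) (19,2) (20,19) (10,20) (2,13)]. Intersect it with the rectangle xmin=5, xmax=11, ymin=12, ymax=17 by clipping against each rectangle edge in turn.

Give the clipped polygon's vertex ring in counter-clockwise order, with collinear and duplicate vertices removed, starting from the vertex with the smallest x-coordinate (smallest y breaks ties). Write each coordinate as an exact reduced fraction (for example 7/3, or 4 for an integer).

Clipped polygon: [(5,12) (11,12) (11,17) (46/7,17) (5,125/8)]

1. After x ≥ 5: [(5,52/19) (19,2) (20,19) (10,20) (5,125/8)]
2. After x ≤ 11: [(5,52/19) (11,46/19) (11,199/10) (10,20) (5,125/8)]
3. After y ≥ 12: [(5,12) (11,12) (11,199/10) (10,20) (5,125/8)]
4. After y ≤ 17: [(5,12) (11,12) (11,17) (46/7,17) (5,125/8)]
5. Canonical ring: [(5,12) (11,12) (11,17) (46/7,17) (5,125/8)]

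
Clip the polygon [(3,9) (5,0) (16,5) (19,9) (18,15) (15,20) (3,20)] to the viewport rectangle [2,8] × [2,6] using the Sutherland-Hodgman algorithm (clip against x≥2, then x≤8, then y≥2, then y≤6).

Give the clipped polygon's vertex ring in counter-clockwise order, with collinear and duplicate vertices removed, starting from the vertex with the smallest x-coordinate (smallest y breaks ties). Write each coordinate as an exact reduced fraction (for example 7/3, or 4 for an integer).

1. After x ≥ 2: [(3,9) (5,0) (16,5) (19,9) (18,15) (15,20) (3,20)]
2. After x ≤ 8: [(3,9) (5,0) (8,15/11) (8,20) (3,20)]
3. After y ≥ 2: [(3,9) (41/9,2) (8,2) (8,20) (3,20)]
4. After y ≤ 6: [(11/3,6) (41/9,2) (8,2) (8,6)]
5. Canonical ring: [(11/3,6) (41/9,2) (8,2) (8,6)]

Clipped polygon: [(11/3,6) (41/9,2) (8,2) (8,6)]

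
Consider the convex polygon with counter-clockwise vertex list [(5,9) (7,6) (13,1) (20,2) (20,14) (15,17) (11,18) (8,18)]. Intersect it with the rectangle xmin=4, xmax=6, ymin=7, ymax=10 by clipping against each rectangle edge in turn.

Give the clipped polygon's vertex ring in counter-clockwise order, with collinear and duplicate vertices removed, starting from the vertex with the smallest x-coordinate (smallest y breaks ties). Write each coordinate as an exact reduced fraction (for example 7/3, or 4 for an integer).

1. After x ≥ 4: [(5,9) (7,6) (13,1) (20,2) (20,14) (15,17) (11,18) (8,18)]
2. After x ≤ 6: [(6,12) (5,9) (6,15/2)]
3. After y ≥ 7: [(6,12) (5,9) (6,15/2)]
4. After y ≤ 10: [(6,10) (16/3,10) (5,9) (6,15/2)]
5. Canonical ring: [(5,9) (6,15/2) (6,10) (16/3,10)]

Clipped polygon: [(5,9) (6,15/2) (6,10) (16/3,10)]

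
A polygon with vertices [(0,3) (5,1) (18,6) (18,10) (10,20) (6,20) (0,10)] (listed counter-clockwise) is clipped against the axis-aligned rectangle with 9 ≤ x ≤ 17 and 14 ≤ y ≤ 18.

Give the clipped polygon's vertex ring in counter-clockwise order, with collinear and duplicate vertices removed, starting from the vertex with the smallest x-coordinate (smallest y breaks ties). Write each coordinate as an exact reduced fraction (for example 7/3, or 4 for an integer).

1. After x ≥ 9: [(9,33/13) (18,6) (18,10) (10,20) (9,20)]
2. After x ≤ 17: [(9,33/13) (17,73/13) (17,45/4) (10,20) (9,20)]
3. After y ≥ 14: [(9,14) (74/5,14) (10,20) (9,20)]
4. After y ≤ 18: [(9,18) (9,14) (74/5,14) (58/5,18)]
5. Canonical ring: [(9,14) (74/5,14) (58/5,18) (9,18)]

Clipped polygon: [(9,14) (74/5,14) (58/5,18) (9,18)]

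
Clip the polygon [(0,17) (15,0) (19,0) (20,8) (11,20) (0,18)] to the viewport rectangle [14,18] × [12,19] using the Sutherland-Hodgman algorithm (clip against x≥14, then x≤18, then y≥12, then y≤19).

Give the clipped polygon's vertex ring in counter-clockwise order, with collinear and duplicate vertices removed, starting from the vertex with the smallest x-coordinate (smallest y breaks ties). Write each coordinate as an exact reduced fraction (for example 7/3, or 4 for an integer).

1. After x ≥ 14: [(14,17/15) (15,0) (19,0) (20,8) (14,16)]
2. After x ≤ 18: [(14,17/15) (15,0) (18,0) (18,32/3) (14,16)]
3. After y ≥ 12: [(14,12) (17,12) (14,16)]
4. After y ≤ 19: [(14,12) (17,12) (14,16)]
5. Canonical ring: [(14,12) (17,12) (14,16)]

Clipped polygon: [(14,12) (17,12) (14,16)]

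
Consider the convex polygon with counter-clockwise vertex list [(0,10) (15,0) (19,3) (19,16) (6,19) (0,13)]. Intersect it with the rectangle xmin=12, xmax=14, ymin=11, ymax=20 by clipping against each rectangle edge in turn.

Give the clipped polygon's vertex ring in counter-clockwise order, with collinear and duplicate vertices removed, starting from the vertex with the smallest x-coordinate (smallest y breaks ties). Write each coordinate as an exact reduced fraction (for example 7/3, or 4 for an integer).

Clipped polygon: [(12,11) (14,11) (14,223/13) (12,229/13)]

1. After x ≥ 12: [(12,2) (15,0) (19,3) (19,16) (12,229/13)]
2. After x ≤ 14: [(12,2) (14,2/3) (14,223/13) (12,229/13)]
3. After y ≥ 11: [(12,11) (14,11) (14,223/13) (12,229/13)]
4. After y ≤ 20: [(12,11) (14,11) (14,223/13) (12,229/13)]
5. Canonical ring: [(12,11) (14,11) (14,223/13) (12,229/13)]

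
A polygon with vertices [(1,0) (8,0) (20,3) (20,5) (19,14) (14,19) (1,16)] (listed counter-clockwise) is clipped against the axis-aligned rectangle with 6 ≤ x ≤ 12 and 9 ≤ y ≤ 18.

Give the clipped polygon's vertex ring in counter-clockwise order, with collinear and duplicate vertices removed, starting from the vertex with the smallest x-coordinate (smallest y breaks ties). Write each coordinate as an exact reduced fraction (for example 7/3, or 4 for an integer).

Clipped polygon: [(6,9) (12,9) (12,18) (29/3,18) (6,223/13)]

1. After x ≥ 6: [(6,0) (8,0) (20,3) (20,5) (19,14) (14,19) (6,223/13)]
2. After x ≤ 12: [(6,0) (8,0) (12,1) (12,241/13) (6,223/13)]
3. After y ≥ 9: [(6,9) (12,9) (12,241/13) (6,223/13)]
4. After y ≤ 18: [(6,9) (12,9) (12,18) (29/3,18) (6,223/13)]
5. Canonical ring: [(6,9) (12,9) (12,18) (29/3,18) (6,223/13)]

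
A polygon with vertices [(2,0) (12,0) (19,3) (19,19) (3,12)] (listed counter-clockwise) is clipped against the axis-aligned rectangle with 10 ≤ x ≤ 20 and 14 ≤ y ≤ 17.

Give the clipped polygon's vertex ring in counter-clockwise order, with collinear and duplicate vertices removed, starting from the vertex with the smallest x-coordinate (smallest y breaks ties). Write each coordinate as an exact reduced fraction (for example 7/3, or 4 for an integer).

Clipped polygon: [(10,14) (19,14) (19,17) (101/7,17) (10,241/16)]

1. After x ≥ 10: [(10,0) (12,0) (19,3) (19,19) (10,241/16)]
2. After x ≤ 20: [(10,0) (12,0) (19,3) (19,19) (10,241/16)]
3. After y ≥ 14: [(10,14) (19,14) (19,19) (10,241/16)]
4. After y ≤ 17: [(10,14) (19,14) (19,17) (101/7,17) (10,241/16)]
5. Canonical ring: [(10,14) (19,14) (19,17) (101/7,17) (10,241/16)]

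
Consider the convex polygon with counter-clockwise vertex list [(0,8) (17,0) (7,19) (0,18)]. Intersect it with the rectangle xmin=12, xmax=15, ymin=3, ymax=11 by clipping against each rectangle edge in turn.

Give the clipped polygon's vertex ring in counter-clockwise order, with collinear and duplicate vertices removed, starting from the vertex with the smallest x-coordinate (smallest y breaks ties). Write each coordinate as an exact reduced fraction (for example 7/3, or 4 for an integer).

1. After x ≥ 12: [(12,40/17) (17,0) (12,19/2)]
2. After x ≤ 15: [(12,40/17) (15,16/17) (15,19/5) (12,19/2)]
3. After y ≥ 3: [(12,3) (15,3) (15,19/5) (12,19/2)]
4. After y ≤ 11: [(12,3) (15,3) (15,19/5) (12,19/2)]
5. Canonical ring: [(12,3) (15,3) (15,19/5) (12,19/2)]

Clipped polygon: [(12,3) (15,3) (15,19/5) (12,19/2)]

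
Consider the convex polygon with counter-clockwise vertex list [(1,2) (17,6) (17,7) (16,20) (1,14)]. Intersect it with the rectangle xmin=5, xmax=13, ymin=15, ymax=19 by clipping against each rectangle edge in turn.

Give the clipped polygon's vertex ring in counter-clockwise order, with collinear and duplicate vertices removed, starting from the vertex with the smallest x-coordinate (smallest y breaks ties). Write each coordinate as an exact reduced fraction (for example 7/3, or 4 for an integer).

1. After x ≥ 5: [(5,3) (17,6) (17,7) (16,20) (5,78/5)]
2. After x ≤ 13: [(5,3) (13,5) (13,94/5) (5,78/5)]
3. After y ≥ 15: [(5,15) (13,15) (13,94/5) (5,78/5)]
4. After y ≤ 19: [(5,15) (13,15) (13,94/5) (5,78/5)]
5. Canonical ring: [(5,15) (13,15) (13,94/5) (5,78/5)]

Clipped polygon: [(5,15) (13,15) (13,94/5) (5,78/5)]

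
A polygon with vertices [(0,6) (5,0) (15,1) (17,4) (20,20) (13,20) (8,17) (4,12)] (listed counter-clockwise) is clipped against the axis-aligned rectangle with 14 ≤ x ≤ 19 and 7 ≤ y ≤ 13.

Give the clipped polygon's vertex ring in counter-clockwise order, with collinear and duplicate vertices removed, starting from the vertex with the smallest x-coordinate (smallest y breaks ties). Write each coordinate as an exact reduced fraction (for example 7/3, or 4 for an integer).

Clipped polygon: [(14,7) (281/16,7) (299/16,13) (14,13)]

1. After x ≥ 14: [(14,9/10) (15,1) (17,4) (20,20) (14,20)]
2. After x ≤ 19: [(14,9/10) (15,1) (17,4) (19,44/3) (19,20) (14,20)]
3. After y ≥ 7: [(14,7) (281/16,7) (19,44/3) (19,20) (14,20)]
4. After y ≤ 13: [(14,13) (14,7) (281/16,7) (299/16,13)]
5. Canonical ring: [(14,7) (281/16,7) (299/16,13) (14,13)]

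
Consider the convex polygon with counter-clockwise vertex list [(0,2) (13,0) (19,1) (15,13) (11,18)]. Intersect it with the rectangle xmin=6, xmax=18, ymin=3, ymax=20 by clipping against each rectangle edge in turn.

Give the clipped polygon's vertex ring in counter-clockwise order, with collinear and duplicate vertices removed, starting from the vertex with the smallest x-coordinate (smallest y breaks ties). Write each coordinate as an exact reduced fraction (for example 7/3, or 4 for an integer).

1. After x ≥ 6: [(6,118/11) (6,14/13) (13,0) (19,1) (15,13) (11,18)]
2. After x ≤ 18: [(6,118/11) (6,14/13) (13,0) (18,5/6) (18,4) (15,13) (11,18)]
3. After y ≥ 3: [(6,118/11) (6,3) (18,3) (18,4) (15,13) (11,18)]
4. After y ≤ 20: [(6,118/11) (6,3) (18,3) (18,4) (15,13) (11,18)]
5. Canonical ring: [(6,3) (18,3) (18,4) (15,13) (11,18) (6,118/11)]

Clipped polygon: [(6,3) (18,3) (18,4) (15,13) (11,18) (6,118/11)]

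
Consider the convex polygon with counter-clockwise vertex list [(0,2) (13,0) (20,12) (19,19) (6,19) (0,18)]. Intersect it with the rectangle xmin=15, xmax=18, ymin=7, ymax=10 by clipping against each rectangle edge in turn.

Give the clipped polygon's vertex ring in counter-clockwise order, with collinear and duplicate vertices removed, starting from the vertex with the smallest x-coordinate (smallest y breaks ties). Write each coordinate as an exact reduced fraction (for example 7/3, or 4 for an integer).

Clipped polygon: [(15,7) (205/12,7) (18,60/7) (18,10) (15,10)]

1. After x ≥ 15: [(15,24/7) (20,12) (19,19) (15,19)]
2. After x ≤ 18: [(15,24/7) (18,60/7) (18,19) (15,19)]
3. After y ≥ 7: [(15,7) (205/12,7) (18,60/7) (18,19) (15,19)]
4. After y ≤ 10: [(15,10) (15,7) (205/12,7) (18,60/7) (18,10)]
5. Canonical ring: [(15,7) (205/12,7) (18,60/7) (18,10) (15,10)]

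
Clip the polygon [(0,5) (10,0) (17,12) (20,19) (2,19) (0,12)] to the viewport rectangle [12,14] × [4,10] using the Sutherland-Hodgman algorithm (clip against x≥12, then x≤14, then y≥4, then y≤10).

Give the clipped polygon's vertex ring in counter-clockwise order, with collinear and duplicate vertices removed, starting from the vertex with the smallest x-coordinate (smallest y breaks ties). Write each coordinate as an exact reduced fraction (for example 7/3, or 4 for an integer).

1. After x ≥ 12: [(12,24/7) (17,12) (20,19) (12,19)]
2. After x ≤ 14: [(12,24/7) (14,48/7) (14,19) (12,19)]
3. After y ≥ 4: [(12,4) (37/3,4) (14,48/7) (14,19) (12,19)]
4. After y ≤ 10: [(12,10) (12,4) (37/3,4) (14,48/7) (14,10)]
5. Canonical ring: [(12,4) (37/3,4) (14,48/7) (14,10) (12,10)]

Clipped polygon: [(12,4) (37/3,4) (14,48/7) (14,10) (12,10)]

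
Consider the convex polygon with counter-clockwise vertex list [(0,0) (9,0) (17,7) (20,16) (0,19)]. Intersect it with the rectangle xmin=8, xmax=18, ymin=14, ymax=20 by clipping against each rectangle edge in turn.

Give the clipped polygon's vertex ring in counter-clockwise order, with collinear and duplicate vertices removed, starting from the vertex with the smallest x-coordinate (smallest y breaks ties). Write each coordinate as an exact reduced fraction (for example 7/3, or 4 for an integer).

Clipped polygon: [(8,14) (18,14) (18,163/10) (8,89/5)]

1. After x ≥ 8: [(8,0) (9,0) (17,7) (20,16) (8,89/5)]
2. After x ≤ 18: [(8,0) (9,0) (17,7) (18,10) (18,163/10) (8,89/5)]
3. After y ≥ 14: [(8,14) (18,14) (18,163/10) (8,89/5)]
4. After y ≤ 20: [(8,14) (18,14) (18,163/10) (8,89/5)]
5. Canonical ring: [(8,14) (18,14) (18,163/10) (8,89/5)]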